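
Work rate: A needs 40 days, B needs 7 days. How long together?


Rate of A = 1/40 per day
Rate of B = 1/7 per day
Combined rate = 1/40 + 1/7 = 47/280 ≈ 0.1679 per day
Days = 1 / combined rate = 280/47
≈ 5.96 days

5.96 days


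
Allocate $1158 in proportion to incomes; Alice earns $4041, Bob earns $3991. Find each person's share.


Total income = 4041 + 3991 = $8032
Alice: $1158 × 4041/8032 = $582.60
Bob: $1158 × 3991/8032 = $575.40
= Alice: $582.60, Bob: $575.40

Alice: $582.60, Bob: $575.40


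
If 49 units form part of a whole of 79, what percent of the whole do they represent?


Percentage = (part / whole) × 100
= (49 / 79) × 100
≈ 62.03%

62.03%


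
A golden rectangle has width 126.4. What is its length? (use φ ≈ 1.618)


φ = (1 + √5) / 2 ≈ 1.618
Length = width × φ = 126.4 × 1.618 = 204.5152
≈ 204.52

204.52


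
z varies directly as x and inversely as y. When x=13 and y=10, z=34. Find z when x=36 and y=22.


z = k·x/y
Solve for k using the known point: k = z·y/x = 34×10/13 = 340/13 ≈ 26.1538
Now evaluate at x=36, y=22:
z = k × 36 / 22 = (340 × 36) / (13 × 22) = 12240/286
≈ 42.7972

42.7972


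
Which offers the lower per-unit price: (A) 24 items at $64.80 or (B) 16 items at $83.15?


Deal A: $64.80/24 = $2.7000/unit
Deal B: $83.15/16 = $5.1969/unit
A is cheaper per unit
= Deal A

Deal A


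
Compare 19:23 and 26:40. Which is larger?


19/23 = 0.8261
26/40 = 0.6500
0.8261 > 0.6500, so 19:23 is greater
= 19:23

19:23


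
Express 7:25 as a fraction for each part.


Total parts = 7 + 25 = 32
First part: 7/32 = 7/32
Second part: 25/32 = 25/32
= 7/32 and 25/32

7/32 and 25/32


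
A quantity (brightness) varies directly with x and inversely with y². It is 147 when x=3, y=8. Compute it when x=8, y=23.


z = k·x/y²
Solve for k using the known point: k = z·y²/x = 147×64/3 = 9408/3 = 3136.0000
Now evaluate at x=8, y=23:
z = k × 8 / 529 = (9408 × 8) / (3 × 529) = 75264/1587
≈ 47.4253

47.4253


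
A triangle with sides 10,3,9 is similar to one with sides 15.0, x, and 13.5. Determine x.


Scale factor = 15.0/10 = 1.5
Missing side = 3 × 1.5
= 4.5

4.5


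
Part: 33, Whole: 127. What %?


Percentage = (part / whole) × 100
= (33 / 127) × 100
≈ 25.98%

25.98%


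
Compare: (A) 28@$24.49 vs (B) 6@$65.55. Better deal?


Deal A: $24.49/28 = $0.8746/unit
Deal B: $65.55/6 = $10.9250/unit
A is cheaper per unit
= Deal A

Deal A


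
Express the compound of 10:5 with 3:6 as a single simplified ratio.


Compound ratio = (10×3) : (5×6)
= 30:30
GCD = 30
= 1:1

1:1


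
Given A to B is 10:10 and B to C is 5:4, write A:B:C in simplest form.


Match B: multiply A:B by 5 → 50:50
Multiply B:C by 10 → 50:40
Combined: 50:50:40
GCD = 10
= 5:5:4

5:5:4


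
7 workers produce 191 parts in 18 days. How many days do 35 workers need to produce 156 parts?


Days ∝ work / workers, so d₂ = d₁ × (m₁/m₂) × (w₂/w₁)
Workers factor (inverse): 7/35 = 0.2000
Work factor (direct): 156/191 ≈ 0.8168
d₂ = 18 × 7/35 × 156/191 = (18 × 7 × 156) / (35 × 191) = 19656/6685
≈ 2.94 days

2.94 days


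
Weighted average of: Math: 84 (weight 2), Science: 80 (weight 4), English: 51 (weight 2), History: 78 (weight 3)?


Numerator = 84×2 + 80×4 + 51×2 + 78×3
= 168 + 320 + 102 + 234
= 824
Total weight = 11
Weighted avg = 824/11
= 74.91

74.91


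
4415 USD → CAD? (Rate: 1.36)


Amount × rate = 4415 × 1.36
= 6004.40 CAD

6004.40 CAD


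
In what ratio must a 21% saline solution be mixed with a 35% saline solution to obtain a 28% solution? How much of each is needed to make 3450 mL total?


Let x parts of 21% mix with y parts of 35%.
21x + 35y = 28(x + y)
21x + 35y = 28x + 28y
x(21 - 28) = y(28 - 35)
x/y = (35 - 28)/(28 - 21) = 7/7
Simplify: 1:1
Total parts = 2; one part = 3450/2 = 1725.00 mL
21% solution: 1×1725.00 = 1725.00 mL
35% solution: 1×1725.00 = 1725.00 mL
= ratio 1:1; 1725.00 mL and 1725.00 mL

ratio 1:1; 1725.00 mL and 1725.00 mL


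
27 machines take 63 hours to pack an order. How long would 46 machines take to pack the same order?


Inverse proportion: x × y = constant
k = 27 × 63 = 1701
y₂ = k / 46 = 1701 / 46
= 36.98

36.98


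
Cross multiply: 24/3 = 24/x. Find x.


Cross multiply: 24 × x = 3 × 24
24x = 72
x = 72 / 24
= 3.00

3.00


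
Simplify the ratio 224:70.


GCD(224, 70) = 14
224/14 : 70/14
= 16:5

16:5


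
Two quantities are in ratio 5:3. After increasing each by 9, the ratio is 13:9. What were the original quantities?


Let A = 5k, B = 3k.
(5k + 9) / (3k + 9) = 13/9
Cross-multiply: 9(5k + 9) = 13(3k + 9)
45k + 81 = 39k + 117
45k - 39k = 117 - 81
6k = 36
k = 36/6 = 6
A = 5×6 = 30, B = 3×6 = 18
= A = 30, B = 18

A = 30, B = 18


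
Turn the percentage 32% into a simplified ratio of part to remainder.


32% means 32 parts out of 100; remainder = 68
Part : remainder = 32:68
GCD = 4
= 8:17

8:17


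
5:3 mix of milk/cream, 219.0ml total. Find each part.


Total parts = 5 + 3 = 8
milk: 219.0 × 5/8 = 136.9ml
cream: 219.0 × 3/8 = 82.1ml
= 136.9ml and 82.1ml

136.9ml and 82.1ml


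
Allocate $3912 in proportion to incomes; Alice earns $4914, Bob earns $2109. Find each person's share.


Total income = 4914 + 2109 = $7023
Alice: $3912 × 4914/7023 = $2737.23
Bob: $3912 × 2109/7023 = $1174.77
= Alice: $2737.23, Bob: $1174.77

Alice: $2737.23, Bob: $1174.77


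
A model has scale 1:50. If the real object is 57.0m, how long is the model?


Model size = real / scale
= 57.0 / 50
= 1.1400 m

1.1400 m


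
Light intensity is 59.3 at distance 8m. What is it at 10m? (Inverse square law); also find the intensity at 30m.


I₁d₁² = I₂d₂²
I at 10m = 59.3 × (8/10)² = 59.3 × 64/100 = 3795.2/100 = 37.9520
I at 30m = 59.3 × (8/30)² = 59.3 × 64/900 = 3795.2/900 ≈ 4.2169
= 37.9520 and 4.2169

37.9520 and 4.2169


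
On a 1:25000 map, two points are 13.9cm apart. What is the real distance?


Real distance = map distance × scale
= 13.9cm × 25000
= 347500 cm = 3475.0 m
= 3.475 km

3.475 km


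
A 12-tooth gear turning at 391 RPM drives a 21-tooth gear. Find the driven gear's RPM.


Gear ratio = 12:21 = 4:7
RPM_B = RPM_A × (teeth_A / teeth_B)
= 391 × (12/21)
= 223.4 RPM

223.4 RPM


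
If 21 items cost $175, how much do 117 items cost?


Direct proportion: y/x = constant
k = 175/21 ≈ 8.3333
y₂ = k × 117 = 175 × 117 / 21 = 20475/21
= 975.00

975.00


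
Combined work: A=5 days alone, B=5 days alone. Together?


Rate of A = 1/5 per day
Rate of B = 1/5 per day
Combined rate = 1/5 + 1/5 = 10/25 = 0.4000 per day
Days = 1 / combined rate = 25/10
= 2.50 days

2.50 days


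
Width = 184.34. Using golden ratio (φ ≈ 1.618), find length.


φ = (1 + √5) / 2 ≈ 1.618
Length = width × φ = 184.34 × 1.618 = 298.26212
≈ 298.26

298.26


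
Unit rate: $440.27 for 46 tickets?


Unit rate = total / quantity
= 440.27 / 46
= $9.57 per unit

$9.57 per unit


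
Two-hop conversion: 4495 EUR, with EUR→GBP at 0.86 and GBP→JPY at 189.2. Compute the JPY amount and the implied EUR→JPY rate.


Step 1: 4495 EUR × 0.86 = 3865.70 GBP
Step 2: 3865.70 GBP × 189.2 = 731390.44 JPY
Implied rate EUR→JPY = 0.86 × 189.2 = 162.7120
= 731390.44 JPY; implied rate 162.7120 JPY/EUR

731390.44 JPY; implied rate 162.7120 JPY/EUR


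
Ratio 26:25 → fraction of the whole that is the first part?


Total parts = 26 + 25 = 51
First part: 26/51 = 26/51
= 26/51

26/51


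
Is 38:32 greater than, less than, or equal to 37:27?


38/32 = 1.1875
37/27 = 1.3704
1.1875 < 1.3704, so 38:32 is less
= less than

less than


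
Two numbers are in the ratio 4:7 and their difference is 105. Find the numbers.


Let A = 4k, B = 7k.
7k - 4k = 105
3k = 105 → k = 105/3 = 35
A = 4×35 = 140, B = 7×35 = 245
= A = 140, B = 245

A = 140, B = 245


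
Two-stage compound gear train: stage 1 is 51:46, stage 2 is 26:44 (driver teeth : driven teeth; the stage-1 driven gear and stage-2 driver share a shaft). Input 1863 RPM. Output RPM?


Stage 1: RPM_B = RPM_A × t_A/t_B = 1863 × 51/46 = 95013/46 = 2065.50
B and C share a shaft → RPM_C = RPM_B
Stage 2: RPM_D = RPM_C × t_C/t_D = RPM_A × (t_A×t_C)/(t_B×t_D)
Overall ratio = (51×26)/(46×44) = 1326/2024
RPM_D = 1863 × 1326/2024 = 2470338/2024
≈ 1220.52 RPM

1220.52 RPM


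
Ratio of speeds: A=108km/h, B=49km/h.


Ratio = 108:49
GCD = 1
Simplified = 108:49
Time ratio (same distance) = 49:108
Speed ratio = 108:49

108:49


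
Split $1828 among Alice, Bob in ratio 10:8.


Total parts = 10 + 8 = 18
Alice: 1828 × 10/18 = 1015.56
Bob: 1828 × 8/18 = 812.44
= Alice: $1015.56, Bob: $812.44

Alice: $1015.56, Bob: $812.44


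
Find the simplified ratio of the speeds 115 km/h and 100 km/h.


Ratio = 115:100
GCD = 5
Simplified = 23:20
Time ratio (same distance) = 20:23
Speed ratio = 23:20

23:20


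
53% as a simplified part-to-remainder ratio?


53% means 53 parts out of 100; remainder = 47
Part : remainder = 53:47
GCD = 1
= 53:47

53:47


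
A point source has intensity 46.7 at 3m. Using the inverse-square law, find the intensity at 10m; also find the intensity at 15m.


I₁d₁² = I₂d₂²
I at 10m = 46.7 × (3/10)² = 46.7 × 9/100 = 420.3/100 = 4.2030
I at 15m = 46.7 × (3/15)² = 46.7 × 9/225 = 420.3/225 = 1.8680
= 4.2030 and 1.8680

4.2030 and 1.8680


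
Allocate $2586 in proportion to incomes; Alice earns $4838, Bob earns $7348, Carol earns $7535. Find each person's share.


Total income = 4838 + 7348 + 7535 = $19721
Alice: $2586 × 4838/19721 = $634.40
Bob: $2586 × 7348/19721 = $963.54
Carol: $2586 × 7535/19721 = $988.06
= Alice: $634.40, Bob: $963.54, Carol: $988.06

Alice: $634.40, Bob: $963.54, Carol: $988.06


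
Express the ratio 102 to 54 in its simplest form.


GCD(102, 54) = 6
102/6 : 54/6
= 17:9

17:9


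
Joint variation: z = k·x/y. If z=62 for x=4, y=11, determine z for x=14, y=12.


z = k·x/y
Solve for k using the known point: k = z·y/x = 62×11/4 = 682/4 = 170.5000
Now evaluate at x=14, y=12:
z = k × 14 / 12 = (682 × 14) / (4 × 12) = 9548/48
≈ 198.9167

198.9167


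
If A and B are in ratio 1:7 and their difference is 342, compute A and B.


Let A = 1k, B = 7k.
7k - 1k = 342
6k = 342 → k = 342/6 = 57
A = 1×57 = 57, B = 7×57 = 399
= A = 57, B = 399

A = 57, B = 399


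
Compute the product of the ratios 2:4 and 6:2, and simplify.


Compound ratio = (2×6) : (4×2)
= 12:8
GCD = 4
= 3:2

3:2


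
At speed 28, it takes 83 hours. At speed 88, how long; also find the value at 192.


Inverse proportion: x × y = constant
k = 28 × 83 = 2324
At x=88: k/88 = 26.41
At x=192: k/192 = 12.10
= 26.41 and 12.10

26.41 and 12.10


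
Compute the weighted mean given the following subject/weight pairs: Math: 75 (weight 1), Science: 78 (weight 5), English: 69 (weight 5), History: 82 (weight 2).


Numerator = 75×1 + 78×5 + 69×5 + 82×2
= 75 + 390 + 345 + 164
= 974
Total weight = 13
Weighted avg = 974/13
= 74.92

74.92


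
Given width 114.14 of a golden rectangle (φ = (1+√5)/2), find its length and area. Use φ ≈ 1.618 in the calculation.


φ = (1 + √5) / 2 ≈ 1.618
Length = width × φ = 114.14 × 1.618 = 184.67852
≈ 184.68
Area = width × length = 114.14 × 184.67852 = 21079.2062728 ≈ 21079.21
= Length: 184.68, Area: 21079.21

Length: 184.68, Area: 21079.21


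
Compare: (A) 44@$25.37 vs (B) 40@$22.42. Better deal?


Deal A: $25.37/44 = $0.5766/unit
Deal B: $22.42/40 = $0.5605/unit
B is cheaper per unit
= Deal B

Deal B


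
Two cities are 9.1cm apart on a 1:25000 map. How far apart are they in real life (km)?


Real distance = map distance × scale
= 9.1cm × 25000
= 227500 cm = 2275.0 m
= 2.275 km

2.275 km


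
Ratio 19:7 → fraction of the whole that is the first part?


Total parts = 19 + 7 = 26
First part: 19/26 = 19/26
= 19/26

19/26


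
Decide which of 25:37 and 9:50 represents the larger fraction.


25/37 = 0.6757
9/50 = 0.1800
0.6757 > 0.1800, so 25:37 is greater
= 25:37

25:37


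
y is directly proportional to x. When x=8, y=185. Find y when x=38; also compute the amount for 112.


Direct proportion: y/x = constant
k = 185/8 = 23.1250
y at x=38: k × 38 = 185 × 38 / 8 = 7030/8 = 878.75
y at x=112: k × 112 = 185 × 112 / 8 = 20720/8 = 2590.00
= 878.75 and 2590.00

878.75 and 2590.00


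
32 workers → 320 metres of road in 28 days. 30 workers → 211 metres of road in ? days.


Days ∝ work / workers, so d₂ = d₁ × (m₁/m₂) × (w₂/w₁)
Workers factor (inverse): 32/30 ≈ 1.0667
Work factor (direct): 211/320 ≈ 0.6594
d₂ = 28 × 32/30 × 211/320 = (28 × 32 × 211) / (30 × 320) = 189056/9600
≈ 19.69 days

19.69 days


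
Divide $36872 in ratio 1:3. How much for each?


Total parts = 1 + 3 = 4
Part 1: 36872 × 1/4 = 9218.00
Part 2: 36872 × 3/4 = 27654.00
= Part 1: $9218.00, Part 2: $27654.00

Part 1: $9218.00, Part 2: $27654.00


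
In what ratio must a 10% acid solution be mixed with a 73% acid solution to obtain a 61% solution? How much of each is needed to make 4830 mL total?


Let x parts of 10% mix with y parts of 73%.
10x + 73y = 61(x + y)
10x + 73y = 61x + 61y
x(10 - 61) = y(61 - 73)
x/y = (73 - 61)/(61 - 10) = 12/51
Simplify: 4:17
Total parts = 21; one part = 4830/21 = 230.00 mL
10% solution: 4×230.00 = 920.00 mL
73% solution: 17×230.00 = 3910.00 mL
= ratio 4:17; 920.00 mL and 3910.00 mL

ratio 4:17; 920.00 mL and 3910.00 mL


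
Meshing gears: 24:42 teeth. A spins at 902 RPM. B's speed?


Gear ratio = 24:42 = 4:7
RPM_B = RPM_A × (teeth_A / teeth_B)
= 902 × (24/42)
= 515.4 RPM

515.4 RPM


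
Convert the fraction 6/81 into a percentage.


Percentage = (part / whole) × 100
= (6 / 81) × 100
≈ 7.41%

7.41%


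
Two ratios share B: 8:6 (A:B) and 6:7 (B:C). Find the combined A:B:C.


Match B: multiply A:B by 6 → 48:36
Multiply B:C by 6 → 36:42
Combined: 48:36:42
GCD = 6
= 8:6:7

8:6:7


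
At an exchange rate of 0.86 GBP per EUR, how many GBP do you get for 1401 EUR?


Amount × rate = 1401 × 0.86
= 1204.86 GBP

1204.86 GBP


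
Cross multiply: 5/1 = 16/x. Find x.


Cross multiply: 5 × x = 1 × 16
5x = 16
x = 16 / 5
= 3.20

3.20


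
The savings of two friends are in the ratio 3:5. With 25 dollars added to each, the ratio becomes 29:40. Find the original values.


Let A = 3k, B = 5k.
(3k + 25) / (5k + 25) = 29/40
Cross-multiply: 40(3k + 25) = 29(5k + 25)
120k + 1000 = 145k + 725
120k - 145k = 725 - 1000
-25k = -275
k = -275/-25 = 11
A = 3×11 = 33, B = 5×11 = 55
= A = 33, B = 55

A = 33, B = 55


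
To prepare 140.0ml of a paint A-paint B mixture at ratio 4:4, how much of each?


Total parts = 4 + 4 = 8
paint A: 140.0 × 4/8 = 70.0ml
paint B: 140.0 × 4/8 = 70.0ml
= 70.0ml and 70.0ml

70.0ml and 70.0ml


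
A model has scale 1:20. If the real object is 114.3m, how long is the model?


Model size = real / scale
= 114.3 / 20
= 5.7150 m

5.7150 m


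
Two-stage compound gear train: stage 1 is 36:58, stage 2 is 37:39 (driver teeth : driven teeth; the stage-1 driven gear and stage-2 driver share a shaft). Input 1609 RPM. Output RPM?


Stage 1: RPM_B = RPM_A × t_A/t_B = 1609 × 36/58 = 57924/58 ≈ 998.69
B and C share a shaft → RPM_C = RPM_B
Stage 2: RPM_D = RPM_C × t_C/t_D = RPM_A × (t_A×t_C)/(t_B×t_D)
Overall ratio = (36×37)/(58×39) = 1332/2262
RPM_D = 1609 × 1332/2262 = 2143188/2262
≈ 947.47 RPM

947.47 RPM


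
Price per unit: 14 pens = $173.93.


Unit rate = total / quantity
= 173.93 / 14
= $12.42 per unit

$12.42 per unit


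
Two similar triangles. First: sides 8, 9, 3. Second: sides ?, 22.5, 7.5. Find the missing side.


Scale factor = 22.5/9 = 2.5
Missing side = 8 × 2.5
= 20.0

20.0


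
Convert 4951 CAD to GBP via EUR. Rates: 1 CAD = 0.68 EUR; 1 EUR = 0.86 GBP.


Step 1: 4951 CAD × 0.68 = 3366.68 EUR
Step 2: 3366.68 EUR × 0.86 = 2895.34 GBP
Implied rate CAD→GBP = 0.68 × 0.86 = 0.5848
= 2895.34 GBP

2895.34 GBP


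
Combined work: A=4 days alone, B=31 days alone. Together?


Rate of A = 1/4 per day
Rate of B = 1/31 per day
Combined rate = 1/4 + 1/31 = 35/124 ≈ 0.2823 per day
Days = 1 / combined rate = 124/35
≈ 3.54 days

3.54 days


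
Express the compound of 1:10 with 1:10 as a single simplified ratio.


Compound ratio = (1×1) : (10×10)
= 1:100
GCD = 1
= 1:100

1:100


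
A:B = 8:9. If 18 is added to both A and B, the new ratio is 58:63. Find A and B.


Let A = 8k, B = 9k.
(8k + 18) / (9k + 18) = 58/63
Cross-multiply: 63(8k + 18) = 58(9k + 18)
504k + 1134 = 522k + 1044
504k - 522k = 1044 - 1134
-18k = -90
k = -90/-18 = 5
A = 8×5 = 40, B = 9×5 = 45
= A = 40, B = 45

A = 40, B = 45


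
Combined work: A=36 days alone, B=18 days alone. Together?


Rate of A = 1/36 per day
Rate of B = 1/18 per day
Combined rate = 1/36 + 1/18 = 54/648 ≈ 0.0833 per day
Days = 1 / combined rate = 648/54
= 12.00 days

12.00 days


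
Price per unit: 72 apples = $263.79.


Unit rate = total / quantity
= 263.79 / 72
= $3.66 per unit

$3.66 per unit


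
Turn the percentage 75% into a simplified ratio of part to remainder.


75% means 75 parts out of 100; remainder = 25
Part : remainder = 75:25
GCD = 25
= 3:1

3:1


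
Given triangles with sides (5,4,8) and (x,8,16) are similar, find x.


Scale factor = 8/4 = 2
Missing side = 5 × 2
= 10.0

10.0


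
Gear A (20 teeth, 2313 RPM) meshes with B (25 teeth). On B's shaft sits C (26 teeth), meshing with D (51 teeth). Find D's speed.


Stage 1: RPM_B = RPM_A × t_A/t_B = 2313 × 20/25 = 46260/25 = 1850.40
B and C share a shaft → RPM_C = RPM_B
Stage 2: RPM_D = RPM_C × t_C/t_D = RPM_A × (t_A×t_C)/(t_B×t_D)
Overall ratio = (20×26)/(25×51) = 520/1275
RPM_D = 2313 × 520/1275 = 1202760/1275
≈ 943.34 RPM

943.34 RPM


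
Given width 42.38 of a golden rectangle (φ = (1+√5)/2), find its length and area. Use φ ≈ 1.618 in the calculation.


φ = (1 + √5) / 2 ≈ 1.618
Length = width × φ = 42.38 × 1.618 = 68.57084
≈ 68.57
Area = width × length = 42.38 × 68.57084 = 2906.0321992 ≈ 2906.03
= Length: 68.57, Area: 2906.03

Length: 68.57, Area: 2906.03


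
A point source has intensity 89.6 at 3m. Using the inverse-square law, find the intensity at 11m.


I₁d₁² = I₂d₂²
I₂ = I₁ × (d₁/d₂)²
= 89.6 × (3/11)²
= 89.6 × 9/121
= 806.4/121
≈ 6.6645

6.6645


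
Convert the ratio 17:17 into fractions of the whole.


Total parts = 17 + 17 = 34
First part: 17/34 = 1/2
Second part: 17/34 = 1/2
= 1/2 and 1/2

1/2 and 1/2


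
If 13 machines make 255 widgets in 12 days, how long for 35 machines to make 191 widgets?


Days ∝ work / workers, so d₂ = d₁ × (m₁/m₂) × (w₂/w₁)
Workers factor (inverse): 13/35 ≈ 0.3714
Work factor (direct): 191/255 ≈ 0.7490
d₂ = 12 × 13/35 × 191/255 = (12 × 13 × 191) / (35 × 255) = 29796/8925
≈ 3.34 days

3.34 days


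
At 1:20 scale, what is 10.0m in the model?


Model size = real / scale
= 10.0 / 20
= 0.5000 m

0.5000 m


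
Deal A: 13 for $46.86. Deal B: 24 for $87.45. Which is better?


Deal A: $46.86/13 = $3.6046/unit
Deal B: $87.45/24 = $3.6438/unit
A is cheaper per unit
= Deal A

Deal A


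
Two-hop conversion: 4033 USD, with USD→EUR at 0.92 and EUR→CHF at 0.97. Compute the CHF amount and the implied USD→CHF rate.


Step 1: 4033 USD × 0.92 = 3710.36 EUR
Step 2: 3710.36 EUR × 0.97 = 3599.05 CHF
Implied rate USD→CHF = 0.92 × 0.97 = 0.8924
= 3599.05 CHF; implied rate 0.8924 CHF/USD

3599.05 CHF; implied rate 0.8924 CHF/USD


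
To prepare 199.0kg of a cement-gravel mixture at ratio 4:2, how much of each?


Total parts = 4 + 2 = 6
cement: 199.0 × 4/6 = 132.7kg
gravel: 199.0 × 2/6 = 66.3kg
= 132.7kg and 66.3kg

132.7kg and 66.3kg


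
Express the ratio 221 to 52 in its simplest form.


GCD(221, 52) = 13
221/13 : 52/13
= 17:4

17:4


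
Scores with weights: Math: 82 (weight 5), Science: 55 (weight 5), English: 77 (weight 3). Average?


Numerator = 82×5 + 55×5 + 77×3
= 410 + 275 + 231
= 916
Total weight = 13
Weighted avg = 916/13
= 70.46

70.46


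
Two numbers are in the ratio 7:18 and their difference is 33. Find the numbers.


Let A = 7k, B = 18k.
18k - 7k = 33
11k = 33 → k = 33/11 = 3
A = 7×3 = 21, B = 18×3 = 54
= A = 21, B = 54

A = 21, B = 54


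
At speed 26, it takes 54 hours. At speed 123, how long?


Inverse proportion: x × y = constant
k = 26 × 54 = 1404
y₂ = k / 123 = 1404 / 123
= 11.41

11.41


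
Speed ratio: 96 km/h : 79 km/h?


Ratio = 96:79
GCD = 1
Simplified = 96:79
Time ratio (same distance) = 79:96
Speed ratio = 96:79

96:79


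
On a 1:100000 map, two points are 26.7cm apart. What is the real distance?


Real distance = map distance × scale
= 26.7cm × 100000
= 2670000 cm = 26700.0 m
= 26.700 km

26.700 km


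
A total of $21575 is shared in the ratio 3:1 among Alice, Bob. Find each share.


Total parts = 3 + 1 = 4
Alice: 21575 × 3/4 = 16181.25
Bob: 21575 × 1/4 = 5393.75
= Alice: $16181.25, Bob: $5393.75

Alice: $16181.25, Bob: $5393.75


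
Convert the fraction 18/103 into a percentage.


Percentage = (part / whole) × 100
= (18 / 103) × 100
≈ 17.48%

17.48%


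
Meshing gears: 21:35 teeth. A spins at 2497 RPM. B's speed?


Gear ratio = 21:35 = 3:5
RPM_B = RPM_A × (teeth_A / teeth_B)
= 2497 × (21/35)
= 1498.2 RPM

1498.2 RPM


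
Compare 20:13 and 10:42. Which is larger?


20/13 = 1.5385
10/42 = 0.2381
1.5385 > 0.2381, so 20:13 is greater
= 20:13

20:13


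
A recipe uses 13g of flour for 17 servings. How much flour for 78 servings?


Direct proportion: y/x = constant
k = 13/17 ≈ 0.7647
y₂ = k × 78 = 13 × 78 / 17 = 1014/17
≈ 59.65

59.65


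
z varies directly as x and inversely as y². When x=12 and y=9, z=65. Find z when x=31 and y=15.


z = k·x/y²
Solve for k using the known point: k = z·y²/x = 65×81/12 = 5265/12 = 438.7500
Now evaluate at x=31, y=15:
z = k × 31 / 225 = (5265 × 31) / (12 × 225) = 163215/2700
= 60.4500

60.4500


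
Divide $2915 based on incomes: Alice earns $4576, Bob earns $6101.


Total income = 4576 + 6101 = $10677
Alice: $2915 × 4576/10677 = $1249.32
Bob: $2915 × 6101/10677 = $1665.68
= Alice: $1249.32, Bob: $1665.68

Alice: $1249.32, Bob: $1665.68


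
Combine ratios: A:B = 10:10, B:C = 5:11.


Match B: multiply A:B by 5 → 50:50
Multiply B:C by 10 → 50:110
Combined: 50:50:110
GCD = 10
= 5:5:11

5:5:11


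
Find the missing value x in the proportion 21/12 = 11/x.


Cross multiply: 21 × x = 12 × 11
21x = 132
x = 132 / 21
= 6.29

6.29


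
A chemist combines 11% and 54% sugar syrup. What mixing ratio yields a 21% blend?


Let x parts of 11% mix with y parts of 54%.
11x + 54y = 21(x + y)
11x + 54y = 21x + 21y
x(11 - 21) = y(21 - 54)
x/y = (54 - 21)/(21 - 11) = 33/10
Simplify: 33:10
= 33:10

33:10


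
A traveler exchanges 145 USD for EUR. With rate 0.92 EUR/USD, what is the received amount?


Amount × rate = 145 × 0.92
= 133.40 EUR

133.40 EUR


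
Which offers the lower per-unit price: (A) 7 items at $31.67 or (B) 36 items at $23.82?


Deal A: $31.67/7 = $4.5243/unit
Deal B: $23.82/36 = $0.6617/unit
B is cheaper per unit
= Deal B

Deal B


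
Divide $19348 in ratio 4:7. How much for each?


Total parts = 4 + 7 = 11
Part 1: 19348 × 4/11 = 7035.64
Part 2: 19348 × 7/11 = 12312.36
= Part 1: $7035.64, Part 2: $12312.36

Part 1: $7035.64, Part 2: $12312.36


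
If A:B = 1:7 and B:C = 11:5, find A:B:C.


Match B: multiply A:B by 11 → 11:77
Multiply B:C by 7 → 77:35
Combined: 11:77:35
GCD = 1
= 11:77:35

11:77:35


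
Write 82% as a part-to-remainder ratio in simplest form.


82% means 82 parts out of 100; remainder = 18
Part : remainder = 82:18
GCD = 2
= 41:9

41:9


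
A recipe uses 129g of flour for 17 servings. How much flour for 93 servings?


Direct proportion: y/x = constant
k = 129/17 ≈ 7.5882
y₂ = k × 93 = 129 × 93 / 17 = 11997/17
≈ 705.71

705.71


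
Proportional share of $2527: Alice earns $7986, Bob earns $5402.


Total income = 7986 + 5402 = $13388
Alice: $2527 × 7986/13388 = $1507.37
Bob: $2527 × 5402/13388 = $1019.63
= Alice: $1507.37, Bob: $1019.63

Alice: $1507.37, Bob: $1019.63


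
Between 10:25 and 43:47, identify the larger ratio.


10/25 = 0.4000
43/47 = 0.9149
0.4000 < 0.9149, so 10:25 is less
= 43:47

43:47


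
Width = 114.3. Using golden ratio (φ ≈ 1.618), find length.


φ = (1 + √5) / 2 ≈ 1.618
Length = width × φ = 114.3 × 1.618 = 184.9374
≈ 184.94

184.94


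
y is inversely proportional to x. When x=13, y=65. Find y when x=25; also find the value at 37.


Inverse proportion: x × y = constant
k = 13 × 65 = 845
At x=25: k/25 = 33.80
At x=37: k/37 = 22.84
= 33.80 and 22.84

33.80 and 22.84


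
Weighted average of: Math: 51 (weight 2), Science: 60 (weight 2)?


Numerator = 51×2 + 60×2
= 102 + 120
= 222
Total weight = 4
Weighted avg = 222/4
= 55.50

55.50


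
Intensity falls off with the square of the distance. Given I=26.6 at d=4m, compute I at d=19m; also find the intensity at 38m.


I₁d₁² = I₂d₂²
I at 19m = 26.6 × (4/19)² = 26.6 × 16/361 = 425.6/361 ≈ 1.1789
I at 38m = 26.6 × (4/38)² = 26.6 × 16/1444 = 425.6/1444 ≈ 0.2947
= 1.1789 and 0.2947

1.1789 and 0.2947


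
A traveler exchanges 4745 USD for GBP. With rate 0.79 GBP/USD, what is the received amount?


Amount × rate = 4745 × 0.79
= 3748.55 GBP

3748.55 GBP


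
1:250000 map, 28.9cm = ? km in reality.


Real distance = map distance × scale
= 28.9cm × 250000
= 7225000 cm = 72250.0 m
= 72.250 km

72.250 km


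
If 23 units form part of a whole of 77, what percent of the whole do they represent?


Percentage = (part / whole) × 100
= (23 / 77) × 100
≈ 29.87%

29.87%


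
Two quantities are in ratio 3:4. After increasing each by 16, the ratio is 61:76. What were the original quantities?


Let A = 3k, B = 4k.
(3k + 16) / (4k + 16) = 61/76
Cross-multiply: 76(3k + 16) = 61(4k + 16)
228k + 1216 = 244k + 976
228k - 244k = 976 - 1216
-16k = -240
k = -240/-16 = 15
A = 3×15 = 45, B = 4×15 = 60
= A = 45, B = 60

A = 45, B = 60


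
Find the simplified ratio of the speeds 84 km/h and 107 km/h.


Ratio = 84:107
GCD = 1
Simplified = 84:107
Time ratio (same distance) = 107:84
Speed ratio = 84:107

84:107


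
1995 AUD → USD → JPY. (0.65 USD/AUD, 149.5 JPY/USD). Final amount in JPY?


Step 1: 1995 AUD × 0.65 = 1296.75 USD
Step 2: 1296.75 USD × 149.5 = 193864.13 JPY
Implied rate AUD→JPY = 0.65 × 149.5 = 97.1750
= 193864.13 JPY

193864.13 JPY


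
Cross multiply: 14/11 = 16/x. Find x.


Cross multiply: 14 × x = 11 × 16
14x = 176
x = 176 / 14
= 12.57

12.57


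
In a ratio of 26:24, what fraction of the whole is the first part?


Total parts = 26 + 24 = 50
First part: 26/50 = 13/25
= 13/25

13/25


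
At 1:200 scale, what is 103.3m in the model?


Model size = real / scale
= 103.3 / 200
= 0.5165 m

0.5165 m


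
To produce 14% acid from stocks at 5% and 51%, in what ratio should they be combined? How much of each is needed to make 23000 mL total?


Let x parts of 5% mix with y parts of 51%.
5x + 51y = 14(x + y)
5x + 51y = 14x + 14y
x(5 - 14) = y(14 - 51)
x/y = (51 - 14)/(14 - 5) = 37/9
Simplify: 37:9
Total parts = 46; one part = 23000/46 = 500.00 mL
5% solution: 37×500.00 = 18500.00 mL
51% solution: 9×500.00 = 4500.00 mL
= ratio 37:9; 18500.00 mL and 4500.00 mL

ratio 37:9; 18500.00 mL and 4500.00 mL


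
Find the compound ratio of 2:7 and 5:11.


Compound ratio = (2×5) : (7×11)
= 10:77
GCD = 1
= 10:77

10:77


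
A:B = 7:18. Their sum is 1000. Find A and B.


Let A = 7k, B = 18k.
7k + 18k = 1000
25k = 1000 → k = 1000/25 = 40
A = 7×40 = 280, B = 18×40 = 720
= A = 280, B = 720

A = 280, B = 720


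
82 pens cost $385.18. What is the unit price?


Unit rate = total / quantity
= 385.18 / 82
= $4.70 per unit

$4.70 per unit


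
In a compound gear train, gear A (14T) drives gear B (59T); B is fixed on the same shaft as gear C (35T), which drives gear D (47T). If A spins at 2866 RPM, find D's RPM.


Stage 1: RPM_B = RPM_A × t_A/t_B = 2866 × 14/59 = 40124/59 ≈ 680.07
B and C share a shaft → RPM_C = RPM_B
Stage 2: RPM_D = RPM_C × t_C/t_D = RPM_A × (t_A×t_C)/(t_B×t_D)
Overall ratio = (14×35)/(59×47) = 490/2773
RPM_D = 2866 × 490/2773 = 1404340/2773
≈ 506.43 RPM

506.43 RPM


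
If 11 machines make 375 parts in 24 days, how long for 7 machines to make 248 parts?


Days ∝ work / workers, so d₂ = d₁ × (m₁/m₂) × (w₂/w₁)
Workers factor (inverse): 11/7 ≈ 1.5714
Work factor (direct): 248/375 ≈ 0.6613
d₂ = 24 × 11/7 × 248/375 = (24 × 11 × 248) / (7 × 375) = 65472/2625
≈ 24.94 days

24.94 days


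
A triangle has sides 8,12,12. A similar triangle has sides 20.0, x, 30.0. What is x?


Scale factor = 20.0/8 = 2.5
Missing side = 12 × 2.5
= 30.0

30.0


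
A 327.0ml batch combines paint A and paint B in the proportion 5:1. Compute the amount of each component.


Total parts = 5 + 1 = 6
paint A: 327.0 × 5/6 = 272.5ml
paint B: 327.0 × 1/6 = 54.5ml
= 272.5ml and 54.5ml

272.5ml and 54.5ml


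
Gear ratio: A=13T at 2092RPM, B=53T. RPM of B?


Gear ratio = 13:53 = 13:53
RPM_B = RPM_A × (teeth_A / teeth_B)
= 2092 × (13/53)
= 513.1 RPM

513.1 RPM


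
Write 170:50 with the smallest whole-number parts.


GCD(170, 50) = 10
170/10 : 50/10
= 17:5

17:5


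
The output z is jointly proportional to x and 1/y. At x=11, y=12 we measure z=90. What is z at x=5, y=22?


z = k·x/y
Solve for k using the known point: k = z·y/x = 90×12/11 = 1080/11 ≈ 98.1818
Now evaluate at x=5, y=22:
z = k × 5 / 22 = (1080 × 5) / (11 × 22) = 5400/242
≈ 22.3140

22.3140


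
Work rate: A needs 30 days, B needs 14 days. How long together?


Rate of A = 1/30 per day
Rate of B = 1/14 per day
Combined rate = 1/30 + 1/14 = 44/420 ≈ 0.1048 per day
Days = 1 / combined rate = 420/44
≈ 9.55 days

9.55 days


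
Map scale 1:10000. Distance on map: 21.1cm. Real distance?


Real distance = map distance × scale
= 21.1cm × 10000
= 211000 cm = 2110.0 m
= 2.110 km

2.110 km


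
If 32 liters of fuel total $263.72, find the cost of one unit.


Unit rate = total / quantity
= 263.72 / 32
= $8.24 per unit

$8.24 per unit


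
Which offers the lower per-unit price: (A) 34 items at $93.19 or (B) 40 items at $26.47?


Deal A: $93.19/34 = $2.7409/unit
Deal B: $26.47/40 = $0.6618/unit
B is cheaper per unit
= Deal B

Deal B


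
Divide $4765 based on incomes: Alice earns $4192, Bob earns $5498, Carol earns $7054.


Total income = 4192 + 5498 + 7054 = $16744
Alice: $4765 × 4192/16744 = $1192.96
Bob: $4765 × 5498/16744 = $1564.62
Carol: $4765 × 7054/16744 = $2007.42
= Alice: $1192.96, Bob: $1564.62, Carol: $2007.42

Alice: $1192.96, Bob: $1564.62, Carol: $2007.42


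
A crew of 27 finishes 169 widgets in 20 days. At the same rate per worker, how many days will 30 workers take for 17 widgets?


Days ∝ work / workers, so d₂ = d₁ × (m₁/m₂) × (w₂/w₁)
Workers factor (inverse): 27/30 = 0.9000
Work factor (direct): 17/169 ≈ 0.1006
d₂ = 20 × 27/30 × 17/169 = (20 × 27 × 17) / (30 × 169) = 9180/5070
≈ 1.81 days

1.81 days


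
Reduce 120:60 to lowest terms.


GCD(120, 60) = 60
120/60 : 60/60
= 2:1

2:1


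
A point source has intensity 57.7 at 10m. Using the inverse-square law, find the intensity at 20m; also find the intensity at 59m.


I₁d₁² = I₂d₂²
I at 20m = 57.7 × (10/20)² = 57.7 × 100/400 = 5770/400 = 14.4250
I at 59m = 57.7 × (10/59)² = 57.7 × 100/3481 = 5770/3481 ≈ 1.6576
= 14.4250 and 1.6576

14.4250 and 1.6576


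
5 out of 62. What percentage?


Percentage = (part / whole) × 100
= (5 / 62) × 100
≈ 8.06%

8.06%


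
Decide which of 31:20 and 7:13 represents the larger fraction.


31/20 = 1.5500
7/13 = 0.5385
1.5500 > 0.5385, so 31:20 is greater
= 31:20

31:20


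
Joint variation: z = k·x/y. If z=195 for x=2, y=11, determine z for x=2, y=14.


z = k·x/y
Solve for k using the known point: k = z·y/x = 195×11/2 = 2145/2 = 1072.5000
Now evaluate at x=2, y=14:
z = k × 2 / 14 = (2145 × 2) / (2 × 14) = 4290/28
≈ 153.2143

153.2143


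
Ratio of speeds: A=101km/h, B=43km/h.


Ratio = 101:43
GCD = 1
Simplified = 101:43
Time ratio (same distance) = 43:101
Speed ratio = 101:43

101:43


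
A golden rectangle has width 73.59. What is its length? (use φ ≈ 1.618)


φ = (1 + √5) / 2 ≈ 1.618
Length = width × φ = 73.59 × 1.618 = 119.06862
≈ 119.07

119.07


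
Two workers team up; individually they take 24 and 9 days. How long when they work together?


Rate of A = 1/24 per day
Rate of B = 1/9 per day
Combined rate = 1/24 + 1/9 = 33/216 ≈ 0.1528 per day
Days = 1 / combined rate = 216/33
≈ 6.55 days

6.55 days


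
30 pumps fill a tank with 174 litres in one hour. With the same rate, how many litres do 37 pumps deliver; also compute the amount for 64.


Direct proportion: y/x = constant
k = 174/30 = 5.8000
y at x=37: k × 37 = 174 × 37 / 30 = 6438/30 = 214.60
y at x=64: k × 64 = 174 × 64 / 30 = 11136/30 = 371.20
= 214.60 and 371.20

214.60 and 371.20


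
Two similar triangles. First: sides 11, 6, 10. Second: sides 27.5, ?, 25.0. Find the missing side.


Scale factor = 27.5/11 = 2.5
Missing side = 6 × 2.5
= 15.0

15.0


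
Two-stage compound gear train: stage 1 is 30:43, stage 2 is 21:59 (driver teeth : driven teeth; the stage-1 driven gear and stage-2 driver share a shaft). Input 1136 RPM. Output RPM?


Stage 1: RPM_B = RPM_A × t_A/t_B = 1136 × 30/43 = 34080/43 ≈ 792.56
B and C share a shaft → RPM_C = RPM_B
Stage 2: RPM_D = RPM_C × t_C/t_D = RPM_A × (t_A×t_C)/(t_B×t_D)
Overall ratio = (30×21)/(43×59) = 630/2537
RPM_D = 1136 × 630/2537 = 715680/2537
≈ 282.10 RPM

282.10 RPM


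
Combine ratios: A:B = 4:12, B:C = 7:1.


Match B: multiply A:B by 7 → 28:84
Multiply B:C by 12 → 84:12
Combined: 28:84:12
GCD = 4
= 7:21:3

7:21:3


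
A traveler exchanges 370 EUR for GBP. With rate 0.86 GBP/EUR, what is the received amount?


Amount × rate = 370 × 0.86
= 318.20 GBP

318.20 GBP


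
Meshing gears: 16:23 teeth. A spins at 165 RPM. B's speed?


Gear ratio = 16:23 = 16:23
RPM_B = RPM_A × (teeth_A / teeth_B)
= 165 × (16/23)
= 114.8 RPM

114.8 RPM


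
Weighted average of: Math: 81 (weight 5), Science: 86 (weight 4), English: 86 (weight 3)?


Numerator = 81×5 + 86×4 + 86×3
= 405 + 344 + 258
= 1007
Total weight = 12
Weighted avg = 1007/12
= 83.92

83.92


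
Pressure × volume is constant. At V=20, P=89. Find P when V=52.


Inverse proportion: x × y = constant
k = 20 × 89 = 1780
y₂ = k / 52 = 1780 / 52
= 34.23

34.23


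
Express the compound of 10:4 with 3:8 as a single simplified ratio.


Compound ratio = (10×3) : (4×8)
= 30:32
GCD = 2
= 15:16

15:16


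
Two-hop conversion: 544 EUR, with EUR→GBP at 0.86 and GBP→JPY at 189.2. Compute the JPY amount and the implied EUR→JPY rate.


Step 1: 544 EUR × 0.86 = 467.84 GBP
Step 2: 467.84 GBP × 189.2 = 88515.33 JPY
Implied rate EUR→JPY = 0.86 × 189.2 = 162.7120
= 88515.33 JPY; implied rate 162.7120 JPY/EUR

88515.33 JPY; implied rate 162.7120 JPY/EUR


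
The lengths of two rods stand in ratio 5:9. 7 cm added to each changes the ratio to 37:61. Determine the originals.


Let A = 5k, B = 9k.
(5k + 7) / (9k + 7) = 37/61
Cross-multiply: 61(5k + 7) = 37(9k + 7)
305k + 427 = 333k + 259
305k - 333k = 259 - 427
-28k = -168
k = -168/-28 = 6
A = 5×6 = 30, B = 9×6 = 54
= A = 30, B = 54

A = 30, B = 54


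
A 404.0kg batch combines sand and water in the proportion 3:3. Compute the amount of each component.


Total parts = 3 + 3 = 6
sand: 404.0 × 3/6 = 202.0kg
water: 404.0 × 3/6 = 202.0kg
= 202.0kg and 202.0kg

202.0kg and 202.0kg


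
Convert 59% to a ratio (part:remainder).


59% means 59 parts out of 100; remainder = 41
Part : remainder = 59:41
GCD = 1
= 59:41

59:41


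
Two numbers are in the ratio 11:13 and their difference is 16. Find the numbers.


Let A = 11k, B = 13k.
13k - 11k = 16
2k = 16 → k = 16/2 = 8
A = 11×8 = 88, B = 13×8 = 104
= A = 88, B = 104

A = 88, B = 104


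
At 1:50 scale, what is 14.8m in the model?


Model size = real / scale
= 14.8 / 50
= 0.2960 m

0.2960 m


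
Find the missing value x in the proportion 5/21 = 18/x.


Cross multiply: 5 × x = 21 × 18
5x = 378
x = 378 / 5
= 75.60

75.60


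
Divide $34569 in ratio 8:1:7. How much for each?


Total parts = 8 + 1 + 7 = 16
Part 1: 34569 × 8/16 = 17284.50
Part 2: 34569 × 1/16 = 2160.56
Part 3: 34569 × 7/16 = 15123.94
= Part 1: $17284.50, Part 2: $2160.56, Part 3: $15123.94

Part 1: $17284.50, Part 2: $2160.56, Part 3: $15123.94


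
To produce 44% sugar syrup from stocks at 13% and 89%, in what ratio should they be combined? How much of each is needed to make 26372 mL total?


Let x parts of 13% mix with y parts of 89%.
13x + 89y = 44(x + y)
13x + 89y = 44x + 44y
x(13 - 44) = y(44 - 89)
x/y = (89 - 44)/(44 - 13) = 45/31
Simplify: 45:31
Total parts = 76; one part = 26372/76 = 347.00 mL
13% solution: 45×347.00 = 15615.00 mL
89% solution: 31×347.00 = 10757.00 mL
= ratio 45:31; 15615.00 mL and 10757.00 mL

ratio 45:31; 15615.00 mL and 10757.00 mL


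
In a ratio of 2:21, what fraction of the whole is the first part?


Total parts = 2 + 21 = 23
First part: 2/23 = 2/23
= 2/23

2/23


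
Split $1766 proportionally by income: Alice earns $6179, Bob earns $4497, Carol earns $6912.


Total income = 6179 + 4497 + 6912 = $17588
Alice: $1766 × 6179/17588 = $620.43
Bob: $1766 × 4497/17588 = $451.54
Carol: $1766 × 6912/17588 = $694.03
= Alice: $620.43, Bob: $451.54, Carol: $694.03

Alice: $620.43, Bob: $451.54, Carol: $694.03


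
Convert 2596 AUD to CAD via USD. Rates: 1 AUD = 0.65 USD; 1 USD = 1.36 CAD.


Step 1: 2596 AUD × 0.65 = 1687.40 USD
Step 2: 1687.40 USD × 1.36 = 2294.86 CAD
Implied rate AUD→CAD = 0.65 × 1.36 = 0.8840
= 2294.86 CAD

2294.86 CAD


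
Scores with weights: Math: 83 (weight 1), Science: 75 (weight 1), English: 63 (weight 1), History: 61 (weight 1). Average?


Numerator = 83×1 + 75×1 + 63×1 + 61×1
= 83 + 75 + 63 + 61
= 282
Total weight = 4
Weighted avg = 282/4
= 70.50

70.50


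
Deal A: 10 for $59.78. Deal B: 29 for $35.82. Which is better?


Deal A: $59.78/10 = $5.9780/unit
Deal B: $35.82/29 = $1.2352/unit
B is cheaper per unit
= Deal B

Deal B


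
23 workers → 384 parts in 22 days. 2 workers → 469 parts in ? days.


Days ∝ work / workers, so d₂ = d₁ × (m₁/m₂) × (w₂/w₁)
Workers factor (inverse): 23/2 = 11.5000
Work factor (direct): 469/384 ≈ 1.2214
d₂ = 22 × 23/2 × 469/384 = (22 × 23 × 469) / (2 × 384) = 237314/768
≈ 309.00 days

309.00 days


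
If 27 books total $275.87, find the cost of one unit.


Unit rate = total / quantity
= 275.87 / 27
= $10.22 per unit

$10.22 per unit


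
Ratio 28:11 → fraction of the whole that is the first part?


Total parts = 28 + 11 = 39
First part: 28/39 = 28/39
= 28/39

28/39


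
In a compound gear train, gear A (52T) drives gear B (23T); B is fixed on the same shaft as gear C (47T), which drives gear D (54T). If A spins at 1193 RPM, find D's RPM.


Stage 1: RPM_B = RPM_A × t_A/t_B = 1193 × 52/23 = 62036/23 ≈ 2697.22
B and C share a shaft → RPM_C = RPM_B
Stage 2: RPM_D = RPM_C × t_C/t_D = RPM_A × (t_A×t_C)/(t_B×t_D)
Overall ratio = (52×47)/(23×54) = 2444/1242
RPM_D = 1193 × 2444/1242 = 2915692/1242
≈ 2347.58 RPM

2347.58 RPM
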